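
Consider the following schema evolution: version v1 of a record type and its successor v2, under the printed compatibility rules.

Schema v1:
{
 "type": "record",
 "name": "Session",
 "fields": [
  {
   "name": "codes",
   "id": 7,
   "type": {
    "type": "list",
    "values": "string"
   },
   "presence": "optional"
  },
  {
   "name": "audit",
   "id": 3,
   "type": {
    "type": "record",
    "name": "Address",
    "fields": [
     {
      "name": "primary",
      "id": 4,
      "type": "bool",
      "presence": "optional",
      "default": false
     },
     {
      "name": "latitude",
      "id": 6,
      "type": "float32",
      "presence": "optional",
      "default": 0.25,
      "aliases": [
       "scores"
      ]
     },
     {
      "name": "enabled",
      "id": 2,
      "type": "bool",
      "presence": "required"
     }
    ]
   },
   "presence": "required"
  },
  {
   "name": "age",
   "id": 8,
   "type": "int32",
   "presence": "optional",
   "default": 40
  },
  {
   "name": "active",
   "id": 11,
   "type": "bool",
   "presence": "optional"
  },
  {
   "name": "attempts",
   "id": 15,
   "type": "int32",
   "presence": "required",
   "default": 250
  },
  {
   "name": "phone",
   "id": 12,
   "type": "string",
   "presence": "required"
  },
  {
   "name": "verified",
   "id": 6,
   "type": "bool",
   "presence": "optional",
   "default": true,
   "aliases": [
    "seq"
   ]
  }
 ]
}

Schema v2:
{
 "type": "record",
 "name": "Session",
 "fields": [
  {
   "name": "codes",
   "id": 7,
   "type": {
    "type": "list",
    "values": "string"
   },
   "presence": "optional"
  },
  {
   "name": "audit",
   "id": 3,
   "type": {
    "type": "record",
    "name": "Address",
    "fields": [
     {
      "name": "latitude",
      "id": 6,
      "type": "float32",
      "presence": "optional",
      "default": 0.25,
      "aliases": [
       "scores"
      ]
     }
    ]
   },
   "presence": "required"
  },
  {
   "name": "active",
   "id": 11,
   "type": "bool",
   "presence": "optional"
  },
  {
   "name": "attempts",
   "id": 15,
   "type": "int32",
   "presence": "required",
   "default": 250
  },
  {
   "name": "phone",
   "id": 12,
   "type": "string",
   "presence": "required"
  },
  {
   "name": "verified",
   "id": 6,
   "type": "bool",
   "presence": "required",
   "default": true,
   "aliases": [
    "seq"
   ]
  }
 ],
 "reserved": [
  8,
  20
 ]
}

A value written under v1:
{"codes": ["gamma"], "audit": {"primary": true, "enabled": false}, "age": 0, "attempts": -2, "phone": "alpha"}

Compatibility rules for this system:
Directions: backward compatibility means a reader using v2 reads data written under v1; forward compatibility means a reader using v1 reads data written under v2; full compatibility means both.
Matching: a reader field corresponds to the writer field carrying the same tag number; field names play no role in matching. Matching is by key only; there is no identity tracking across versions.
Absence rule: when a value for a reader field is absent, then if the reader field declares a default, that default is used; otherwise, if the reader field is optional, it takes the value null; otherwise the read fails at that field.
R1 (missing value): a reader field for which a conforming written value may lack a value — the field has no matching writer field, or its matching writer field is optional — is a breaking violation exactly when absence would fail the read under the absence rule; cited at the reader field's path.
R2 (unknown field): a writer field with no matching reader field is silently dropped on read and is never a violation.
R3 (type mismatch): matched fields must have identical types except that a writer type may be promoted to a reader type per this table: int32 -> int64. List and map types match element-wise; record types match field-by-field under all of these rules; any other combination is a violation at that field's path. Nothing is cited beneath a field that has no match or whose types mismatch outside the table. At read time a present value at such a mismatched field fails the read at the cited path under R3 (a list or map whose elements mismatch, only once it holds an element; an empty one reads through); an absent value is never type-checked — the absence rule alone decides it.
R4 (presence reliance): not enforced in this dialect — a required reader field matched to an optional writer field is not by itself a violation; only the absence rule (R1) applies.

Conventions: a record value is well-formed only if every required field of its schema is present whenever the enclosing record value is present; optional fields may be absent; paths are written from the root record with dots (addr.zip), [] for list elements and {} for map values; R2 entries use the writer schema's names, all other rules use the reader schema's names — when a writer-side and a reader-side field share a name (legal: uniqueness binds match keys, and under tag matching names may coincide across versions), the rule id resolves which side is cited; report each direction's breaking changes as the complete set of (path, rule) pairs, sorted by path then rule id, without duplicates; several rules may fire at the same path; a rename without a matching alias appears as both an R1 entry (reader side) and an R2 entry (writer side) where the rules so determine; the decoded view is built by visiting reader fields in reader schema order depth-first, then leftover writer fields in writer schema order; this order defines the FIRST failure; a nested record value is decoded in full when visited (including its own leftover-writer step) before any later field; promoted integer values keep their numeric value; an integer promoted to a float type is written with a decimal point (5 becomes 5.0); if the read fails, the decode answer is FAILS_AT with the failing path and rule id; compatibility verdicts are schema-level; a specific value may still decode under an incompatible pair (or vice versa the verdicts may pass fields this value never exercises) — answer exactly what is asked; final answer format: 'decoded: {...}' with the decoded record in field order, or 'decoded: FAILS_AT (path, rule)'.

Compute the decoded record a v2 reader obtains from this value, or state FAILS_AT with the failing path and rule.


decoded: {"codes": ["gamma"], "audit": {"latitude": 0.25}, "active": null, "attempts": -2, "phone": "alpha", "verified": true}

each type pair in Session: writer, then reader
decode walk for Session under reader schema v2:
  codes := ["gamma"]
  audit.latitude := 0.25 (missing; default applied)
  writer audit.primary: no reader field; dropped
  writer audit.enabled: no reader field; dropped
  active := null (missing; optional => null)
  attempts := -2
  phone := "alpha"
  verified := true (missing; default applied)
  writer age: no reader field; dropped
  => decoded: {"codes": ["gamma"], "audit": {"latitude": 0.25}, "active": null, "attempts": -2, "phone": "alpha", "verified": true}
the rest of the Session diff is inert for this question:
  field verified in record Session: optional changed to required -> fires no rule on Session under this dialect and leaves the result unchanged


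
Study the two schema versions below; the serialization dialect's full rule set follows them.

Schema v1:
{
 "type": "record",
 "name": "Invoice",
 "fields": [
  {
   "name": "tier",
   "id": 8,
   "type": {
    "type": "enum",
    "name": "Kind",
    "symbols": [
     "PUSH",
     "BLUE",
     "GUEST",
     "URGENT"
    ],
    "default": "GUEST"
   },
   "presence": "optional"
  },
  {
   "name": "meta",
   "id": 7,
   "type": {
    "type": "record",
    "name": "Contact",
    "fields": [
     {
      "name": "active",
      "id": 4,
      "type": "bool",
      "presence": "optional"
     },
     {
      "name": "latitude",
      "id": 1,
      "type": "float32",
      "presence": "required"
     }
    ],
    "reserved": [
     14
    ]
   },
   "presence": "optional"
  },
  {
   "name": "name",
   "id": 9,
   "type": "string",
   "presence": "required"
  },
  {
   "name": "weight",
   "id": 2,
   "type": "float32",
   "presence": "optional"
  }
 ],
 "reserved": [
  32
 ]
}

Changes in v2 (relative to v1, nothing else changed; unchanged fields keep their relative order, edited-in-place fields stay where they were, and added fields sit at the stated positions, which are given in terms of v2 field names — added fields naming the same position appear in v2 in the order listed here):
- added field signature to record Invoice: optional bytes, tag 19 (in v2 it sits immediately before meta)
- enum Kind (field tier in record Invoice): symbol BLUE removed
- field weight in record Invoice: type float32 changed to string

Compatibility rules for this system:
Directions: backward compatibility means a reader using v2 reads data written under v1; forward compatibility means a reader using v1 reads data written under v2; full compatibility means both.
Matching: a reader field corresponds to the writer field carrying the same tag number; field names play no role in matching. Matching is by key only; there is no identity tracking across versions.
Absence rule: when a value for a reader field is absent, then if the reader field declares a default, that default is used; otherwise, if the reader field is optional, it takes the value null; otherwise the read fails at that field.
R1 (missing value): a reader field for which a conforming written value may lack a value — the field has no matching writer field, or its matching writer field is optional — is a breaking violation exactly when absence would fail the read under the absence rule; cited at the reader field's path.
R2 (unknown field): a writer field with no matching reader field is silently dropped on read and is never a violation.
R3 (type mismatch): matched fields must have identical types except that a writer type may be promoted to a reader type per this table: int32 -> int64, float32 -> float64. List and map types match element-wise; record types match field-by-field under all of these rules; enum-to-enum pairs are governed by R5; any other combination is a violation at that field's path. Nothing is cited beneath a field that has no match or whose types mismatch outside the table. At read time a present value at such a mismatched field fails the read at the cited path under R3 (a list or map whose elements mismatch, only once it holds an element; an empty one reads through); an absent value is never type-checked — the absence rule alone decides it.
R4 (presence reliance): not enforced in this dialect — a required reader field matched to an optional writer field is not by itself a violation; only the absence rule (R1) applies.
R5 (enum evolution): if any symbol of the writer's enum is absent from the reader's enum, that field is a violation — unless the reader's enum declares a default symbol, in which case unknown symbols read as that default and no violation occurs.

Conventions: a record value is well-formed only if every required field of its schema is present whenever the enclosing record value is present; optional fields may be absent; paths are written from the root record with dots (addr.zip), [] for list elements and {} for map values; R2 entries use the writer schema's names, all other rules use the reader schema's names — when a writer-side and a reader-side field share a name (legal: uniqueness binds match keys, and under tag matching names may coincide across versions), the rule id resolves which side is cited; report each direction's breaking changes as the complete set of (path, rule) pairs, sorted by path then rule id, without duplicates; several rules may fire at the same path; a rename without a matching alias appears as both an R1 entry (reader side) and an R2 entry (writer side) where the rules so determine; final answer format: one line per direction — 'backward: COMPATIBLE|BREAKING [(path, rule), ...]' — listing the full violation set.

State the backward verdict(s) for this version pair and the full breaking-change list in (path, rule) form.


backward: BREAKING [(weight, R3)]

in Invoice below, arrows point writer -> reader
backward analysis of Invoice with v2 as reader and v1 as writer:
  Kind -> Kind, writer optional: tier aligns to tier
  signature: no writer-side match
  Contact -> Contact, writer optional: meta aligns to meta
  string -> string, writer required: name aligns to name
  float32 -> string, writer optional: weight aligns to weight
  bool -> bool, writer optional: meta.active aligns to meta.active
  float32 -> float32, writer required: meta.latitude aligns to meta.latitude
  breaking: (weight, R3)
  => backward: BREAKING (1)
the rest of the Invoice diff is inert for this question:
  added field signature to record Invoice: optional bytes, tag 19 (in v2 it sits immediately before meta) -> triggers nothing under Invoice's printed rules — same verdict
  enum Kind (field tier in record Invoice): symbol BLUE removed -> triggers nothing under Invoice's printed rules — same verdict


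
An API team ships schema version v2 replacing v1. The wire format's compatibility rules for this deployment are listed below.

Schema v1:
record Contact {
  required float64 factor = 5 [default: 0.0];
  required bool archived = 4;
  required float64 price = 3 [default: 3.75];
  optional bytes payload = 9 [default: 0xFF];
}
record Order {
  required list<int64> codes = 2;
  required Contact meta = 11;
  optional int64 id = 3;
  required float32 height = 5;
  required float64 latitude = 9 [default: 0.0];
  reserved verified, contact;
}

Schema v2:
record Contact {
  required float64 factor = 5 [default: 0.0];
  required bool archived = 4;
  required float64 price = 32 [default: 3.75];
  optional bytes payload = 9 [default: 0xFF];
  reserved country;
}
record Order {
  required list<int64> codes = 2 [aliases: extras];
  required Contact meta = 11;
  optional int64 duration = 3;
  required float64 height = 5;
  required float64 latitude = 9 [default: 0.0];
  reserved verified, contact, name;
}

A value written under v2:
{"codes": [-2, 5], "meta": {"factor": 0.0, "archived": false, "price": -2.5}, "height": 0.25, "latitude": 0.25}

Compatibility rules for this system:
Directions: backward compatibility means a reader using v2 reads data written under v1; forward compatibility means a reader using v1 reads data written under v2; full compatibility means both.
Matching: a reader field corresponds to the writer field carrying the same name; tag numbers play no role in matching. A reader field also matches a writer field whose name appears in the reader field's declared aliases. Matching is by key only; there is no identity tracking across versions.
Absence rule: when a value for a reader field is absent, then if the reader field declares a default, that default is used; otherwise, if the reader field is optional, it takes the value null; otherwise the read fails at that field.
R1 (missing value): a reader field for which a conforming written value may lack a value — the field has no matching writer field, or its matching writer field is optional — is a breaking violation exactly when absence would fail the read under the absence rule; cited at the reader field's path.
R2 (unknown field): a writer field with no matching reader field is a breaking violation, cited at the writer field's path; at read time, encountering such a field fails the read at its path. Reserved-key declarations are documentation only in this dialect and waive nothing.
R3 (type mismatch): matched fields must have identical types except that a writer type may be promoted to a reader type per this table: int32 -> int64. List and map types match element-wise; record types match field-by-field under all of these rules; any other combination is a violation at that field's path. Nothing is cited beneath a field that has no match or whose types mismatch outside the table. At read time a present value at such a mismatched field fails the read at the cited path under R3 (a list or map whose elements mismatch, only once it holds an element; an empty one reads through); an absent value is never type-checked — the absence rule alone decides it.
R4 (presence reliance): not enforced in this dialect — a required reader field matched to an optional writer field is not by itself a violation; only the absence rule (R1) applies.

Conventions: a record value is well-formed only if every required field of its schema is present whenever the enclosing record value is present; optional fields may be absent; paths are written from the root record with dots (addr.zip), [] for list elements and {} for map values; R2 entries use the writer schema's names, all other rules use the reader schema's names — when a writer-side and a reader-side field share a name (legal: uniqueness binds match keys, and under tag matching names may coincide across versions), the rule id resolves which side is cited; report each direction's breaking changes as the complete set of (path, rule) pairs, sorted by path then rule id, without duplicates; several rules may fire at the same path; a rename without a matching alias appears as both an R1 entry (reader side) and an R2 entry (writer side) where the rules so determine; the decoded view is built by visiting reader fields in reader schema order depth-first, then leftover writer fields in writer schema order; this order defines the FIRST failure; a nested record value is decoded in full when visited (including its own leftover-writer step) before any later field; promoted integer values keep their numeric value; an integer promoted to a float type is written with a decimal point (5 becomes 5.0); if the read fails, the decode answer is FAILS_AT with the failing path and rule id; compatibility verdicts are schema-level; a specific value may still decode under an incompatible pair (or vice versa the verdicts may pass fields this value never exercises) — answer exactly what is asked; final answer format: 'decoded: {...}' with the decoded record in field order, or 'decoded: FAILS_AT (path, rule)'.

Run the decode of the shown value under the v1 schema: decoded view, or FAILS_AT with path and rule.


in Order below, arrows point writer -> reader
decode (reader v1):
  codes := [-2, 5]
  meta.factor := 0.0
  meta.archived := false
  meta.price := -2.5
  meta.payload := 0xFF (no value, default fills)
  id := null (not supplied -> null)
  read fails at height under R3
  => FAILS_AT (height, R3)
diffs on Order not affecting the asked answer:
  renamed field id to duration in record Order -> schema-level compatibility only; this Order value's decode is unchanged
  field price in record Contact: tag 3 changed to 32 -> no rule fires on it and the decoded Order view is identical with or without it

decoded: FAILS_AT (height, R3)


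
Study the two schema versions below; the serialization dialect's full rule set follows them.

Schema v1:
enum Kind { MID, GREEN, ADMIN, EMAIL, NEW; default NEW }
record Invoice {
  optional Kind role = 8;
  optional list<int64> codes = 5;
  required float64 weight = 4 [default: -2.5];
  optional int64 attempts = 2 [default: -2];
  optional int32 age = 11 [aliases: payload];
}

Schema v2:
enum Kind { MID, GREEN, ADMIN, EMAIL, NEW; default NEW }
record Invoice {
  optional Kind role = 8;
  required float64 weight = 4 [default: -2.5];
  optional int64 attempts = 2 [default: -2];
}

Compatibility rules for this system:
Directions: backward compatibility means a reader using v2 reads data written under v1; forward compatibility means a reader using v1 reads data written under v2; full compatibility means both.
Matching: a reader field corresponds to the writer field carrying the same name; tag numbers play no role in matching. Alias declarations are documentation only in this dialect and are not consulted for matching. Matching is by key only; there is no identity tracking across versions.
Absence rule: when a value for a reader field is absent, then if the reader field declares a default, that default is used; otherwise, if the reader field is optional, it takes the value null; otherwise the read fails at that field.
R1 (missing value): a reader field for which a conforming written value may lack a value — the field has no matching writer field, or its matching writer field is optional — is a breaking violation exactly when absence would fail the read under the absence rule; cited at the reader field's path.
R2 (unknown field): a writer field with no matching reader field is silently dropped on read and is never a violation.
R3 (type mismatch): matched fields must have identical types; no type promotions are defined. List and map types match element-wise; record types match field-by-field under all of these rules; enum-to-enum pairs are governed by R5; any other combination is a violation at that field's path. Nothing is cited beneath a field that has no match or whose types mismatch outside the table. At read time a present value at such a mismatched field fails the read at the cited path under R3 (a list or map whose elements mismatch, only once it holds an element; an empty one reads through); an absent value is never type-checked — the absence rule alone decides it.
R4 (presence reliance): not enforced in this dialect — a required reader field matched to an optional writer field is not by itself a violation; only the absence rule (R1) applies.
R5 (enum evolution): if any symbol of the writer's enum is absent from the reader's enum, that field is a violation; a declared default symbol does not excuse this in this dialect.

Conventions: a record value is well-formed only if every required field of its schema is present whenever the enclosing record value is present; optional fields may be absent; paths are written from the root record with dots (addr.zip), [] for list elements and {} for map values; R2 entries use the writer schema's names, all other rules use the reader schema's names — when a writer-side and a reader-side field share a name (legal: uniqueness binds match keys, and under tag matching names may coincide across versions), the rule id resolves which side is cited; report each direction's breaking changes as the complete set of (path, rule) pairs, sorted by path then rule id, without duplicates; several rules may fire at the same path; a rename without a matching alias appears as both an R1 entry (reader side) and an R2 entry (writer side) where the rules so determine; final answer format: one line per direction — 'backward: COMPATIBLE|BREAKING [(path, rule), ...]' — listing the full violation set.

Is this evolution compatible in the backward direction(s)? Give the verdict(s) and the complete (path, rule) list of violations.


each type pair in Invoice: writer, then reader
checking backward for Invoice: reader v2 against writer v1:
  role: paired with writer role (Kind -> Kind; writer optional)
  weight: paired with writer weight (float64 -> float64; writer required)
  attempts: paired with writer attempts (int64 -> int64; writer optional)
  writer field codes has no reader counterpart
  writer field age has no reader counterpart
  => backward verdict for Invoice: COMPATIBLE, no violations
the other Invoice changes do not affect what is asked:
  removed field age from record Invoice -> triggers nothing under Invoice's printed rules — same verdict
  removed field codes from record Invoice -> triggers nothing under Invoice's printed rules — same verdict

backward: COMPATIBLE []


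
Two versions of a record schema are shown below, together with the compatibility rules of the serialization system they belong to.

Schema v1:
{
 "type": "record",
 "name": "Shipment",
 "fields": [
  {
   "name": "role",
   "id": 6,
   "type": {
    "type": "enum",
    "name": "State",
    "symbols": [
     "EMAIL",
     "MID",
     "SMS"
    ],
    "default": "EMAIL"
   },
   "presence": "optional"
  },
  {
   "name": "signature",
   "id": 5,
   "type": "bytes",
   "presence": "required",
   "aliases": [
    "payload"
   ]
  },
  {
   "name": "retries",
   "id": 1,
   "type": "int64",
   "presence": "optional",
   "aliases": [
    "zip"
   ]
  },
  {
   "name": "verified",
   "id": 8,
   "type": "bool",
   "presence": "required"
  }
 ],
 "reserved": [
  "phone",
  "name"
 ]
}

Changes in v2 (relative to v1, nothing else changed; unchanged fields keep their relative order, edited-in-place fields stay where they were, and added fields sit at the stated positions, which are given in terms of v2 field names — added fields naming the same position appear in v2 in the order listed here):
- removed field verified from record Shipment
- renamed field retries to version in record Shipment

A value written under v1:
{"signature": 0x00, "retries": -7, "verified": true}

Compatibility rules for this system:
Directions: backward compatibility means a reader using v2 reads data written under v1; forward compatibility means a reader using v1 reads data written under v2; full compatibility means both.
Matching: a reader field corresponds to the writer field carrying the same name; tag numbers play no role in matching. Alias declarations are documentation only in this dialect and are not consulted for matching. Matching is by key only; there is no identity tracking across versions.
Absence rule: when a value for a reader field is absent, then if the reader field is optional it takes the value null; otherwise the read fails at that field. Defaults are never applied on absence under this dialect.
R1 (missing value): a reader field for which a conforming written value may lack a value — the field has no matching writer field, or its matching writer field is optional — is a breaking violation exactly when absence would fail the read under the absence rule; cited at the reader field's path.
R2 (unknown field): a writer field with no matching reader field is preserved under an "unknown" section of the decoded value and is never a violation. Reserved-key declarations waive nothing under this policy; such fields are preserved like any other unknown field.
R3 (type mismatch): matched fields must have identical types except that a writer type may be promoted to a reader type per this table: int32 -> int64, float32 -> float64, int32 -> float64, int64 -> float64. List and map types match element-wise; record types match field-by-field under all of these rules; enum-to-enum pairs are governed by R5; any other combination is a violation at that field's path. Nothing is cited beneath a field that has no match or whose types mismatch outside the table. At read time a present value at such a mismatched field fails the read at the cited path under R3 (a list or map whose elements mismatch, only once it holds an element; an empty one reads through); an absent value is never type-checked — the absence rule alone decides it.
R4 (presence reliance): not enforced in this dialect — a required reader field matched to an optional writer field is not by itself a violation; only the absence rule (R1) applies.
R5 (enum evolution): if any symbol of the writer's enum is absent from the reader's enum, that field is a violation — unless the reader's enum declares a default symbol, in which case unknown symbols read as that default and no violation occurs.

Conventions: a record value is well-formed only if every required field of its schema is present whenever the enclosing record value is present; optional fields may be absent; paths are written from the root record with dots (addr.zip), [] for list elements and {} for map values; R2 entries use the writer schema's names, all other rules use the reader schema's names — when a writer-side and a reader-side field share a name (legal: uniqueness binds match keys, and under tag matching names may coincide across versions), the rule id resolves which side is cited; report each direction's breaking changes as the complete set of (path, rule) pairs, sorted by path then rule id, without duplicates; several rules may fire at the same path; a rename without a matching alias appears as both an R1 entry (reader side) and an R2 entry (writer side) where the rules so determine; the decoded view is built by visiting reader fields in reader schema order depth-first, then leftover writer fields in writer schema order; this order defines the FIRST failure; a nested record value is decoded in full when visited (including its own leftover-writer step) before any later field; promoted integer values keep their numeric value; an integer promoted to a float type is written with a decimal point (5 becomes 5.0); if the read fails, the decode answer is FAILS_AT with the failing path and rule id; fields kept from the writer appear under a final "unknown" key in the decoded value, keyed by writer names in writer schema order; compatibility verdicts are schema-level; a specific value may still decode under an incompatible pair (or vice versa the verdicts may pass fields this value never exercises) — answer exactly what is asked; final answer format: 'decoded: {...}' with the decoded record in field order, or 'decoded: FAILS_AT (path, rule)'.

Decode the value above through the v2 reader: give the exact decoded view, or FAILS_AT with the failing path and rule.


arrows below run writer -> reader for Shipment
decoding the Shipment value with the v2 reader:
  role := null (not supplied -> null)
  signature := 0x00
  version := null (not supplied -> null)
  writer retries: kept under "unknown"
  writer verified: kept under "unknown"
  => decoded: {"role": null, "signature": 0x00, "version": null, "unknown": {"retries": -7, "verified": true}}

decoded: {"role": null, "signature": 0x00, "version": null, "unknown": {"retries": -7, "verified": true}}


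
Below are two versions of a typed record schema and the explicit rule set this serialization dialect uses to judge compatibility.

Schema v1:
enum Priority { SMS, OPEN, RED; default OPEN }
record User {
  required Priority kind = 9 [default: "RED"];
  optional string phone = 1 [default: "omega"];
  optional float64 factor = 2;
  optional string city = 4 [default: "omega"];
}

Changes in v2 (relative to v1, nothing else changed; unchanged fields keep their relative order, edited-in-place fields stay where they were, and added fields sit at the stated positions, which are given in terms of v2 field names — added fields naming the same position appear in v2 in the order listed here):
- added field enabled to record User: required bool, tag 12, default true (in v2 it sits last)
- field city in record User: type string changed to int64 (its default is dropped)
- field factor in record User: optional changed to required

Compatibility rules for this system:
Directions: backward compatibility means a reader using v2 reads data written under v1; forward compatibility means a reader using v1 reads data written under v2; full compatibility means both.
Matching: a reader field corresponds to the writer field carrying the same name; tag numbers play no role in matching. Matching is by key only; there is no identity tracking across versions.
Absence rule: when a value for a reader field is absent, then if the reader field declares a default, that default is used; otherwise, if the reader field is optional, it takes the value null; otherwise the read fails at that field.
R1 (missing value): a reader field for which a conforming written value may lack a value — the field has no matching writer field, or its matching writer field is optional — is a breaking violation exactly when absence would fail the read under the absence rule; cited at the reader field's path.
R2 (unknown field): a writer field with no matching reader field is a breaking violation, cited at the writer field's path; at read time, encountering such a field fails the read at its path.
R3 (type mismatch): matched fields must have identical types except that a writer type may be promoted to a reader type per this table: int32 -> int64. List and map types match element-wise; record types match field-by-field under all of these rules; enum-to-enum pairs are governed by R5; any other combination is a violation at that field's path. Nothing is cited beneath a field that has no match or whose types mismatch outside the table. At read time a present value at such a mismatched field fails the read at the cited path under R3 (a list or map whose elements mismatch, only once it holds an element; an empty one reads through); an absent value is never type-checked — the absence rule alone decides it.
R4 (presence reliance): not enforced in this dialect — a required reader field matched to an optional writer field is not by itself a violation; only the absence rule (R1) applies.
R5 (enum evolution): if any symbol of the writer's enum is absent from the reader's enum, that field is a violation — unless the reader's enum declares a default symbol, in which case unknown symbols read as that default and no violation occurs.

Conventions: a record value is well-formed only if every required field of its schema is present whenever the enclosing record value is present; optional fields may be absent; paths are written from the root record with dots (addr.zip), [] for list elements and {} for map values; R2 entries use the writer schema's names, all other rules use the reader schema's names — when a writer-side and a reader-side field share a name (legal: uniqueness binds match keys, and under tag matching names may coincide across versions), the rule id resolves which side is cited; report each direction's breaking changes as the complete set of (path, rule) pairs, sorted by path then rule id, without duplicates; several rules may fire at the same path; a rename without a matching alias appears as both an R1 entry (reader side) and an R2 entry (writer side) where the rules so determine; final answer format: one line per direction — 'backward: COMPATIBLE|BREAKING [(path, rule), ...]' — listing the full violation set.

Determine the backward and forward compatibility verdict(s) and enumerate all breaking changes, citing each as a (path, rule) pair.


backward: BREAKING [(city, R3), (factor, R1)]; forward: BREAKING [(city, R3), (enabled, R2)]

arrows below run writer -> reader for User
backward on User — v2 reading data written by v1:
  Priority -> Priority, writer required: kind aligns to kind
  string -> string, writer optional: phone aligns to phone
  float64 -> float64, writer optional: factor aligns to factor
  string -> int64, writer optional: city aligns to city
  enabled has no writer counterpart
  R3 fires at city
  R1 fires at factor
  => 2 violation(s): backward is BREAKING for User
forward on User — v1 reading data written by v2:
  Priority -> Priority, writer required: kind aligns to kind
  string -> string, writer optional: phone aligns to phone
  float64 -> float64, writer required: factor aligns to factor
  int64 -> string, writer optional: city aligns to city
  enabled (writer side), unknown to reader
  R3 fires at city
  R2 fires at enabled
  => 2 violation(s): forward is BREAKING for User


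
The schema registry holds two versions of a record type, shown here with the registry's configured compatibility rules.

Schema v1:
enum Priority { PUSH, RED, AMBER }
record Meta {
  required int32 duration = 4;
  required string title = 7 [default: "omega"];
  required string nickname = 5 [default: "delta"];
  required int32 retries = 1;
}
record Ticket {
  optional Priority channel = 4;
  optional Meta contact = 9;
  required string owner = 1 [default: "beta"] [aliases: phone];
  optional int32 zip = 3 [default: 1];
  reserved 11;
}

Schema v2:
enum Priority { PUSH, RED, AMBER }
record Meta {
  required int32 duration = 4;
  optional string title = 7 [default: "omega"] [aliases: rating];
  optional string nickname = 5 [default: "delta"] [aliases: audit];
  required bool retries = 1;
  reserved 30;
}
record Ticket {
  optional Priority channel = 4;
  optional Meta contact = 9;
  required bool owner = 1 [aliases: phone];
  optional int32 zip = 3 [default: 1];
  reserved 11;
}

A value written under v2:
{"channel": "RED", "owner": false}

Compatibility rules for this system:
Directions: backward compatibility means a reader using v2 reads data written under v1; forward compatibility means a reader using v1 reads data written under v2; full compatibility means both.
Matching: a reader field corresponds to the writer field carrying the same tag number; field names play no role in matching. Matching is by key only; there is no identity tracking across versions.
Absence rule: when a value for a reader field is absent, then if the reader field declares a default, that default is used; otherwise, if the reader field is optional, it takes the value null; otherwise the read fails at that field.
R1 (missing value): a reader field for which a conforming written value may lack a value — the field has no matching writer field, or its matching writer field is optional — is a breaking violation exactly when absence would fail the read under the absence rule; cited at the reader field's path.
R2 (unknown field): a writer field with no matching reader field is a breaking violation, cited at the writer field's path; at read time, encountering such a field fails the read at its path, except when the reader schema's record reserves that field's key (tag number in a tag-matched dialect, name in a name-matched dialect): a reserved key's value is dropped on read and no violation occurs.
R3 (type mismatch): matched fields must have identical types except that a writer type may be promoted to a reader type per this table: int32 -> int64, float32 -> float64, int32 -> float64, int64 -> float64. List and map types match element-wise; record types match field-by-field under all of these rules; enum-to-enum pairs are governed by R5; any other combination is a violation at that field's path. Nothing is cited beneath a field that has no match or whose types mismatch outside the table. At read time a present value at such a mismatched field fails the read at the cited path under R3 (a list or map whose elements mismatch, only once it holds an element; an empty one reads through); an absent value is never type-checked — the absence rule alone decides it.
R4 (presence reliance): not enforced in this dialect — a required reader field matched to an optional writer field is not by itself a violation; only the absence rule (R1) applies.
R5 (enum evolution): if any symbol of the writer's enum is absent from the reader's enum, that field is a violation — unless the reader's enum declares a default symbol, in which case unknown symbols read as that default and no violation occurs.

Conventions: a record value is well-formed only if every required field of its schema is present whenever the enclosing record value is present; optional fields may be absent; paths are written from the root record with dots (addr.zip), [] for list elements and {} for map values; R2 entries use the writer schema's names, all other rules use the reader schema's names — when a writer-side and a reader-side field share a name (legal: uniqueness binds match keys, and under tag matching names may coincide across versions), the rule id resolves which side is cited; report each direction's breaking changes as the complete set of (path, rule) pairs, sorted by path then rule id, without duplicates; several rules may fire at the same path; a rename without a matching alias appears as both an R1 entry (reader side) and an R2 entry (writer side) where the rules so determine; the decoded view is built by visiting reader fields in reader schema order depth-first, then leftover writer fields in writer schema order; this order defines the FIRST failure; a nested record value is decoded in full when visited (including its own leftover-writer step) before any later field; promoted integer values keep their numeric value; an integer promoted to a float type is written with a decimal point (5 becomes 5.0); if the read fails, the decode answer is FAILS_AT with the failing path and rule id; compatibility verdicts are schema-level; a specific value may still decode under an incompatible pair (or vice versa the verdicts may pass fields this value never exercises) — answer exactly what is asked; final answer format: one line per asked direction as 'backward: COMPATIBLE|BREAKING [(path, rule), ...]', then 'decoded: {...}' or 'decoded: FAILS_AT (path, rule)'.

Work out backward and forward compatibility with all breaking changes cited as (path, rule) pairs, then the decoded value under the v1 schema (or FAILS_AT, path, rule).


in Ticket below, arrows point writer -> reader
backward on Ticket — v2 reading data written by v1:
  channel: paired with writer channel (Priority -> Priority; writer optional)
  contact: paired with writer contact (Meta -> Meta; writer optional)
  owner: paired with writer owner (string -> bool; writer required)
  zip: paired with writer zip (int32 -> int32; writer optional)
  contact.duration: paired with writer contact.duration (int32 -> int32; writer required)
  contact.title: paired with writer contact.title (string -> string; writer required)
  contact.nickname: paired with writer contact.nickname (string -> string; writer required)
  contact.retries: paired with writer contact.retries (int32 -> bool; writer required)
  breaking: (contact.retries, R3)
  breaking: (owner, R3)
  backward on Ticket therefore BREAKING (2)
forward on Ticket — v1 reading data written by v2:
  channel: paired with writer channel (Priority -> Priority; writer optional)
  contact: paired with writer contact (Meta -> Meta; writer optional)
  owner: paired with writer owner (bool -> string; writer required)
  zip: paired with writer zip (int32 -> int32; writer optional)
  contact.duration: paired with writer contact.duration (int32 -> int32; writer required)
  contact.title: paired with writer contact.title (string -> string; writer optional)
  contact.nickname: paired with writer contact.nickname (string -> string; writer optional)
  contact.retries: paired with writer contact.retries (bool -> int32; writer required)
  breaking: (contact.retries, R3)
  breaking: (owner, R3)
  forward on Ticket therefore BREAKING (2)
decode walk for Ticket under reader schema v1:
  channel := "RED"
  contact := null (not supplied -> null)
  read fails at owner under R3
  => FAILS_AT (owner, R3)

backward: BREAKING [(contact.retries, R3), (owner, R3)]; forward: BREAKING [(contact.retries, R3), (owner, R3)]; decoded: FAILS_AT (owner, R3)
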